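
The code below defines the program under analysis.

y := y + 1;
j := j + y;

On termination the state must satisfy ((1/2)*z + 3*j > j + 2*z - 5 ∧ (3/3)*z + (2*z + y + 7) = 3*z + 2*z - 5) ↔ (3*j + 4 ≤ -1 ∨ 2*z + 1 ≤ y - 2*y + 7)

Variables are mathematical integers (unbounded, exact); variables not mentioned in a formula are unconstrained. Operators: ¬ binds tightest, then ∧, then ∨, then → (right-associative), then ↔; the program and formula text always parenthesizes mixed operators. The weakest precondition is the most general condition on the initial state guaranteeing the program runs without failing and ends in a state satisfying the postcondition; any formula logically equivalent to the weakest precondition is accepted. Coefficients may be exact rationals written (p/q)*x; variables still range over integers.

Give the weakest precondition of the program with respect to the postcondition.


Working backward. After the program, the postcondition ((1/2)*z + 3*j > j + 2*z - 5 ∧ (3/3)*z + (2*z + y + 7) = 3*z + 2*z - 5) ↔ (3*j + 4 ≤ -1 ∨ 2*z + 1 ≤ y - 2*y + 7) must hold; in canonical form it is (2*j > (3/2)*z - 5 ∧ y = 2*z - 12) ↔ (3*j ≤ -5 ∨ y + 2*z ≤ 6).
Before j := j + y: (2*j + 2*y > (3/2)*z - 5 ∧ y = 2*z - 12) ↔ (3*j + 3*y ≤ -5 ∨ y + 2*z ≤ 6)
Before y := y + 1: (2*j + 2*y > (3/2)*z - 7 ∧ y = 2*z - 13) ↔ (3*j + 3*y ≤ -8 ∨ y + 2*z ≤ 5)
Answer: WP = (2*j + 2*y > (3/2)*z - 7 ∧ y = 2*z - 13) ↔ (3*j + 3*y ≤ -8 ∨ y + 2*z ≤ 5)


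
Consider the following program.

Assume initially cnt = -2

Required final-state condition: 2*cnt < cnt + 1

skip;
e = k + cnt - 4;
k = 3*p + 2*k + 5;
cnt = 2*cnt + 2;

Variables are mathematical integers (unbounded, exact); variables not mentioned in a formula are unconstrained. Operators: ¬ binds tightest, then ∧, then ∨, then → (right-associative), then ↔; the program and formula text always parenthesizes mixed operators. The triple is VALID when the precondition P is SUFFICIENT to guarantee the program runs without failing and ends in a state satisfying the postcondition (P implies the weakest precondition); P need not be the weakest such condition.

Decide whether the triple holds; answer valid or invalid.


Working backward. After the program, the postcondition 2*cnt < cnt + 1 must hold; in canonical form it is cnt < 1.
Before cnt := 2*cnt + 2: 2*cnt < -1
Before k := 3*p + 2*k + 5: 2*cnt < -1
Before e := k + cnt - 4: 2*cnt < -1
Before skip: 2*cnt < -1
The weakest precondition is 2*cnt < -1.
Check whether cnt = -2 implies it.
Every state satisfying the precondition satisfies the weakest precondition: the implication holds.
Answer: valid


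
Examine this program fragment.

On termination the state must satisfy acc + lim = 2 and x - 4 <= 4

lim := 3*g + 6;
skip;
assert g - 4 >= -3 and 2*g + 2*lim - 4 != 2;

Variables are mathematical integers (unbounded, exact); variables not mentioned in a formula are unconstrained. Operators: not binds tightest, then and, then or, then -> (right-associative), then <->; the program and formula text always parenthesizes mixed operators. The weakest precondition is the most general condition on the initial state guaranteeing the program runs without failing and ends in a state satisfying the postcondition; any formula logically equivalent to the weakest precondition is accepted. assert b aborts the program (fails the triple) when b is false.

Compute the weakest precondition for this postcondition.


Working backward. After the program, the postcondition acc + lim = 2 and x - 4 <= 4 must hold; in canonical form it is acc + lim = 2 and x <= 8.
Before assert g - 4 >= -3 and 2*g + 2*lim - 4 != 2: g >= 1 and 2*g + 2*lim != 6 and acc + lim = 2 and x <= 8
Before skip: g >= 1 and 2*g + 2*lim != 6 and acc + lim = 2 and x <= 8
Before lim := 3*g + 6: g >= 1 and 8*g != -6 and acc + 3*g = -4 and x <= 8
Answer: WP = g >= 1 and 8*g != -6 and acc + 3*g = -4 and x <= 8


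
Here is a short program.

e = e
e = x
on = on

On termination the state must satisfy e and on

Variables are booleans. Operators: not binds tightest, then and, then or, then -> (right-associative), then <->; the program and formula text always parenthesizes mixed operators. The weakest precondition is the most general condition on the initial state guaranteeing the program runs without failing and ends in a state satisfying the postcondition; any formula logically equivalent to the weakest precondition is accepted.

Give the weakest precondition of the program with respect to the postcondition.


Working backward. After the program, e and on must hold.
Before on := on: e and on
Before e := x: x and on
Before e := e: x and on
Answer: WP = x and on


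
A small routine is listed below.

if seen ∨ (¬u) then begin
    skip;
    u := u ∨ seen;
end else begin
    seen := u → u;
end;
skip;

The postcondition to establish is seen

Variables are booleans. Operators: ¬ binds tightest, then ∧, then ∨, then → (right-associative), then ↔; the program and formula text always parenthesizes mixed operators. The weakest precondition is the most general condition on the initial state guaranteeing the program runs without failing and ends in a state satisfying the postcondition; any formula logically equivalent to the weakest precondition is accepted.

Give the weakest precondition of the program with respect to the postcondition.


Working backward. After the program, seen must hold.
Before skip: seen
Then branch requires seen; else branch requires true.
Before the if: (seen ∨ (¬u)) → seen
Answer: WP = (seen ∨ (¬u)) → seen


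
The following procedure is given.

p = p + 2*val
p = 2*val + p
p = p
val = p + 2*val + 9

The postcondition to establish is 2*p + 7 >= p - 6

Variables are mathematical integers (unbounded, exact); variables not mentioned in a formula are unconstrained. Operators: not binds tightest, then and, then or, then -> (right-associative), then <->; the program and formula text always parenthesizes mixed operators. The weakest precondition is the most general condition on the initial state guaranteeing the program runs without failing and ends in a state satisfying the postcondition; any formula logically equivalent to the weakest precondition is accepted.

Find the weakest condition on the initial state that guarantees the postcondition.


Working backward. After the program, the postcondition 2*p + 7 >= p - 6 must hold; in canonical form it is p >= -13.
Before val := p + 2*val + 9: p >= -13
Before p := p: p >= -13
Before p := 2*val + p: p + 2*val >= -13
Before p := p + 2*val: p + 4*val >= -13
Answer: WP = p + 4*val >= -13


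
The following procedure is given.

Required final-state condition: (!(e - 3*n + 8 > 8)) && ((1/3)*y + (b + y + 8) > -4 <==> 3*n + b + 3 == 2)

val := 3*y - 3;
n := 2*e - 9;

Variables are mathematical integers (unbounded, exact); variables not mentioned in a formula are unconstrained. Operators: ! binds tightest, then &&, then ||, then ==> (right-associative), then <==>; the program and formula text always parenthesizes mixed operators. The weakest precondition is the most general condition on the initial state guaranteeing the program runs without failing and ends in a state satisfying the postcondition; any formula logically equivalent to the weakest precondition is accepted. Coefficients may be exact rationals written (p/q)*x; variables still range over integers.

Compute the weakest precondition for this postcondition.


Working backward. After the program, the postcondition (!(e - 3*n + 8 > 8)) && ((1/3)*y + (b + y + 8) > -4 <==> 3*n + b + 3 == 2) must hold; in canonical form it is (!(e > 3*n)) && (b + (4/3)*y > -12 <==> b + 3*n == -1).
Before n := 2*e - 9: (!(5*e < 27)) && (b + (4/3)*y > -12 <==> b + 6*e == 26)
Before val := 3*y - 3: (!(5*e < 27)) && (b + (4/3)*y > -12 <==> b + 6*e == 26)
Answer: WP = (!(5*e < 27)) && (b + (4/3)*y > -12 <==> b + 6*e == 26)


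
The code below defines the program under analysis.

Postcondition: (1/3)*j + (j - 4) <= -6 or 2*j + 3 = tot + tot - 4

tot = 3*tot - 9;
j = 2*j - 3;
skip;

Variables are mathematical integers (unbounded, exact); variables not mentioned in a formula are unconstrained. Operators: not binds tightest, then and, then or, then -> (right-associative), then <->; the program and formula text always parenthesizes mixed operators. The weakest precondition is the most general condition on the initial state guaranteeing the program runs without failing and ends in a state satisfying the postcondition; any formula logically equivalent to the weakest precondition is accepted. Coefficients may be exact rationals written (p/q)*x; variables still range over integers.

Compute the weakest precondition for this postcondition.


Working backward. After the program, the postcondition (1/3)*j + (j - 4) <= -6 or 2*j + 3 = tot + tot - 4 must hold; in canonical form it is (4/3)*j <= -2 or 2*j = 2*tot - 7.
Before skip: (4/3)*j <= -2 or 2*j = 2*tot - 7
Before j := 2*j - 3: (8/3)*j <= 2 or 4*j = 2*tot - 1
Before tot := 3*tot - 9: (8/3)*j <= 2 or 4*j = 6*tot - 19
Answer: WP = (8/3)*j <= 2 or 4*j = 6*tot - 19


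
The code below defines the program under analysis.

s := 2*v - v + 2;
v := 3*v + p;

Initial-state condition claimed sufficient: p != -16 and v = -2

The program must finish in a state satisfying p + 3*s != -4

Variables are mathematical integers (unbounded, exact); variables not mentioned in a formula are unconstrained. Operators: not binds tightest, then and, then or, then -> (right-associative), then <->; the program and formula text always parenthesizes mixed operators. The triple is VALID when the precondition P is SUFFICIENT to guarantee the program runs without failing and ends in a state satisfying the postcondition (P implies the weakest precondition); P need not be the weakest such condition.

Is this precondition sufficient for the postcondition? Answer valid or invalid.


Working backward. After the program, p + 3*s != -4 must hold.
Before v := 3*v + p: p + 3*s != -4
Before s := 2*v - v + 2: p + 3*v != -10
The weakest precondition is p + 3*v != -10.
Check whether p != -16 and v = -2 implies it.
Countermodel: at the initial state p = -4, v = -2, the precondition holds but the weakest precondition fails.
Answer: invalid


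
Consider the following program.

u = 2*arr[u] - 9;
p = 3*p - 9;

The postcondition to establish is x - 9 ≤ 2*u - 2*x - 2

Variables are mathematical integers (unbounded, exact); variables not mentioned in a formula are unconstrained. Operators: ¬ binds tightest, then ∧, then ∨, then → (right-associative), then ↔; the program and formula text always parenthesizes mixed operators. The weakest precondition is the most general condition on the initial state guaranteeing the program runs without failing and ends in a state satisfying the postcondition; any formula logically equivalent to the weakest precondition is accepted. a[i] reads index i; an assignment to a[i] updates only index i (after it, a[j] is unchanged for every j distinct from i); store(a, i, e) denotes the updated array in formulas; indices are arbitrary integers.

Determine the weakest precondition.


Working backward. After the program, the postcondition x - 9 ≤ 2*u - 2*x - 2 must hold; in canonical form it is 3*x ≤ 2*u + 7.
Before p := 3*p - 9: 3*x ≤ 2*u + 7
Before u := 2*arr[u] - 9: 3*x ≤ 4*arr[u] - 11
Answer: WP = 3*x ≤ 4*arr[u] - 11


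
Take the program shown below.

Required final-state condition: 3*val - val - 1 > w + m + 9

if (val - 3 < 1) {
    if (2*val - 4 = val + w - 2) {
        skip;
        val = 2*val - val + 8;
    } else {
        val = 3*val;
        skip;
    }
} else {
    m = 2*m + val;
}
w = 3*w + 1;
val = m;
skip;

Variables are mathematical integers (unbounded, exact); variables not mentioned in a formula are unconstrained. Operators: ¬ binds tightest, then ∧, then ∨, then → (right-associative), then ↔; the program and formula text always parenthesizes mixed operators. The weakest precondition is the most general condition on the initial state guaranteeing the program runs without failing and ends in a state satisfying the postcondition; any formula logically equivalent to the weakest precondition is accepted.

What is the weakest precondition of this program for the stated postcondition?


Working backward. After the program, the postcondition 3*val - val - 1 > w + m + 9 must hold; in canonical form it is 2*val > m + w + 10.
Before skip: 2*val > m + w + 10
Before val := m: m > w + 10
Before w := 3*w + 1: m > 3*w + 11
Then branch requires (val = w + 2 → m > 3*w + 11) ∧ ((¬(val = w + 2)) → m > 3*w + 11); else branch requires 2*m + val > 3*w + 11.
Before the if: (val < 4 → ((val = w + 2 → m > 3*w + 11) ∧ ((¬(val = w + 2)) → m > 3*w + 11))) ∧ ((¬(val < 4)) → 2*m + val > 3*w + 11)
Answer: WP = (val < 4 → ((val = w + 2 → m > 3*w + 11) ∧ ((¬(val = w + 2)) → m > 3*w + 11))) ∧ ((¬(val < 4)) → 2*m + val > 3*w + 11)


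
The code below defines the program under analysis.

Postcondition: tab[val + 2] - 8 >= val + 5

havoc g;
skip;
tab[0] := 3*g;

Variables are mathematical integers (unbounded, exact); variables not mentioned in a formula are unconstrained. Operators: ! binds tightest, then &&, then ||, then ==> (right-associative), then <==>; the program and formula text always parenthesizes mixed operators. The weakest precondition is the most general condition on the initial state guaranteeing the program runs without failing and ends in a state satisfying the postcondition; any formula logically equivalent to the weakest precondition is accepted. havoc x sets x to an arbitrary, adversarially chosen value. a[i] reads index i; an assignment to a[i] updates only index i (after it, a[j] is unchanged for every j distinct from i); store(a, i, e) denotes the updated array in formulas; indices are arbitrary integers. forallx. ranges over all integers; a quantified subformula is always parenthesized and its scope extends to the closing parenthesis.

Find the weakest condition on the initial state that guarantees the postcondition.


Working backward. After the program, the postcondition tab[val + 2] - 8 >= val + 5 must hold; in canonical form it is tab[val + 2] >= val + 13.
Before tab[0] := 3*g: store(tab, 0, 3*g)[val + 2] >= val + 13
Before skip: store(tab, 0, 3*g)[val + 2] >= val + 13
Before havoc g: forall g_1. store(tab, 0, 3*g_1)[val + 2] >= val + 13
Answer: WP = forall g_1. store(tab, 0, 3*g_1)[val + 2] >= val + 13


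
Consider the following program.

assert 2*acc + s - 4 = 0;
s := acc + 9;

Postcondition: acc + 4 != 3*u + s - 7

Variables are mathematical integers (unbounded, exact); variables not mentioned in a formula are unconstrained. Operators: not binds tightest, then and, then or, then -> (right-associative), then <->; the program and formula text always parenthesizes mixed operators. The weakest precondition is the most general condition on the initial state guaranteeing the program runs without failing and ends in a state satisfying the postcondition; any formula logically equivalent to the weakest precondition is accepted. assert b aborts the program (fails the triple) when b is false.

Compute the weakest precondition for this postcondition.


Working backward. After the program, the postcondition acc + 4 != 3*u + s - 7 must hold; in canonical form it is acc != s + 3*u - 11.
Before s := acc + 9: 3*u != 2
Before assert 2*acc + s - 4 = 0: 2*acc + s = 4 and 3*u != 2
Answer: WP = 2*acc + s = 4 and 3*u != 2


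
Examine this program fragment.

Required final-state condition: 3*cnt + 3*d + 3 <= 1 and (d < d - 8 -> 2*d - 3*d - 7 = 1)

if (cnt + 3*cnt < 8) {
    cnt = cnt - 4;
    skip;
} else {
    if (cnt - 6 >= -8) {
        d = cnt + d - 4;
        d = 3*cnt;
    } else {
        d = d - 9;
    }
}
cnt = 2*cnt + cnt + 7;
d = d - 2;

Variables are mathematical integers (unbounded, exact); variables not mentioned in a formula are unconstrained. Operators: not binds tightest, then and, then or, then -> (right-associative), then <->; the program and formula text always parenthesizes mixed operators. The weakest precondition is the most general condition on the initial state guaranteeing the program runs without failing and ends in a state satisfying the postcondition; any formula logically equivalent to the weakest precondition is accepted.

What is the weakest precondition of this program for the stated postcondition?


Working backward. After the program, the postcondition 3*cnt + 3*d + 3 <= 1 and (d < d - 8 -> 2*d - 3*d - 7 = 1) must hold; in canonical form it is 3*cnt + 3*d <= -2.
Before d := d - 2: 3*cnt + 3*d <= 4
Before cnt := 2*cnt + cnt + 7: 9*cnt + 3*d <= -17
Then branch requires 9*cnt + 3*d <= 19; else branch requires (cnt >= -2 -> 18*cnt <= -17) and ((not (cnt >= -2)) -> 9*cnt + 3*d <= 10).
Before the if: (4*cnt < 8 -> 9*cnt + 3*d <= 19) and ((not (4*cnt < 8)) -> ((cnt >= -2 -> 18*cnt <= -17) and ((not (cnt >= -2)) -> 9*cnt + 3*d <= 10)))
Answer: WP = (4*cnt < 8 -> 9*cnt + 3*d <= 19) and ((not (4*cnt < 8)) -> ((cnt >= -2 -> 18*cnt <= -17) and ((not (cnt >= -2)) -> 9*cnt + 3*d <= 10)))


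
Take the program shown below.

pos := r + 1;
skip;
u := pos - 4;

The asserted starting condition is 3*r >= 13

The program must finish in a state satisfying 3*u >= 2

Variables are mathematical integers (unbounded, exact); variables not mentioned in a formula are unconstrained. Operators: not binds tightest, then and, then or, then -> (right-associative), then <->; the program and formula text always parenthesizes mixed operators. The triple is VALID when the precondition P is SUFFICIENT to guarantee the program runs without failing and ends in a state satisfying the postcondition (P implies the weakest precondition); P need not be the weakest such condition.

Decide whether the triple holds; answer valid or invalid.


Working backward. After the program, 3*u >= 2 must hold.
Before u := pos - 4: 3*pos >= 14
Before skip: 3*pos >= 14
Before pos := r + 1: 3*r >= 11
The weakest precondition is 3*r >= 11.
Check whether 3*r >= 13 implies it.
Every state satisfying the precondition satisfies the weakest precondition: the implication holds.
Answer: valid


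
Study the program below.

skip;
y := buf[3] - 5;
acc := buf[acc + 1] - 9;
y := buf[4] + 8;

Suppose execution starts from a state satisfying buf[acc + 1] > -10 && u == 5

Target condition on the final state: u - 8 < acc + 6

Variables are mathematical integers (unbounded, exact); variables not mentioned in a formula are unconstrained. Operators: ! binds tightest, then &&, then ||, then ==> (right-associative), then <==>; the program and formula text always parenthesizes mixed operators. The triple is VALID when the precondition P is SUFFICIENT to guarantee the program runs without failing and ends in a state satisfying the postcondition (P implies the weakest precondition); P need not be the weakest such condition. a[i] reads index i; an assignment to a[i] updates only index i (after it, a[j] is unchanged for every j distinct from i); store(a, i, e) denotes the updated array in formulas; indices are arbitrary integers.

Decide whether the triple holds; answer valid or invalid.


Working backward. After the program, the postcondition u - 8 < acc + 6 must hold; in canonical form it is u < acc + 14.
Before y := buf[4] + 8: u < acc + 14
Before acc := buf[acc + 1] - 9: u < buf[acc + 1] + 5
Before y := buf[3] - 5: u < buf[acc + 1] + 5
Before skip: u < buf[acc + 1] + 5
The weakest precondition is u < buf[acc + 1] + 5.
Check whether buf[acc + 1] > -10 && u == 5 implies it.
Countermodel: at the initial state acc = -1, buf = {[0] = 0, elsewhere 0}, u = 5, the precondition holds but the weakest precondition fails.
Answer: invalid


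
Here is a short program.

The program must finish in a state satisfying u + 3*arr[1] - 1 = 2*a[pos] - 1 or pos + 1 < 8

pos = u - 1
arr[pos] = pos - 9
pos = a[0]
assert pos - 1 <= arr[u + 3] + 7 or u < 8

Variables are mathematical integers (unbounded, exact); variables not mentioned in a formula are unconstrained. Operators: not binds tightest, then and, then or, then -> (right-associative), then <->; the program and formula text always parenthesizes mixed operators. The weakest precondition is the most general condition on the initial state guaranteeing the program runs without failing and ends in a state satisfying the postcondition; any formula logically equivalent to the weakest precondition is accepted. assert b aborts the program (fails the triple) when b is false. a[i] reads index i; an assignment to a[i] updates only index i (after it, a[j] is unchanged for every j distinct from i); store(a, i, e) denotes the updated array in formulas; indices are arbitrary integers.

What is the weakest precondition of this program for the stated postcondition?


Working backward. After the program, the postcondition u + 3*arr[1] - 1 = 2*a[pos] - 1 or pos + 1 < 8 must hold; in canonical form it is 3*arr[1] + u = 2*a[pos] or pos < 7.
Before assert pos - 1 <= arr[u + 3] + 7 or u < 8: (pos <= arr[u + 3] + 8 or u < 8) and (3*arr[1] + u = 2*a[pos] or pos < 7)
Before pos := a[0]: (a[0] <= arr[u + 3] + 8 or u < 8) and (3*arr[1] + u = 2*a[a[0]] or a[0] < 7)
Before arr[pos] := pos - 9: (a[0] <= store(arr, pos, pos - 9)[u + 3] + 8 or u < 8) and (3*store(arr, pos, pos - 9)[1] + u = 2*a[a[0]] or a[0] < 7)
Before pos := u - 1: (a[0] <= store(arr, u - 1, u - 10)[u + 3] + 8 or u < 8) and (3*store(arr, u - 1, u - 10)[1] + u = 2*a[a[0]] or a[0] < 7)
Answer: WP = (a[0] <= store(arr, u - 1, u - 10)[u + 3] + 8 or u < 8) and (3*store(arr, u - 1, u - 10)[1] + u = 2*a[a[0]] or a[0] < 7)


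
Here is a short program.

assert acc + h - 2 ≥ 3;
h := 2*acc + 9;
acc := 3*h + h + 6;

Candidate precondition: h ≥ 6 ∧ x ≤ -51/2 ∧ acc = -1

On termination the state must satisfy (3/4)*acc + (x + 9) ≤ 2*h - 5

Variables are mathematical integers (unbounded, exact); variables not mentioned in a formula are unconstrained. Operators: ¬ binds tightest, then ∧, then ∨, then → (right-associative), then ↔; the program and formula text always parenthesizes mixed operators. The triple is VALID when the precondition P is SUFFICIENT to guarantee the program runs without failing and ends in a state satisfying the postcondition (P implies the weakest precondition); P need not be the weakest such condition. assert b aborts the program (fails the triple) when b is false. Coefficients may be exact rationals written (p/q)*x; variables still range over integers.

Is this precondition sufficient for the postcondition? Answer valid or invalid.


Working backward. After the program, the postcondition (3/4)*acc + (x + 9) ≤ 2*h - 5 must hold; in canonical form it is (3/4)*acc + x ≤ 2*h - 14.
Before acc := 3*h + h + 6: h + x ≤ -37/2
Before h := 2*acc + 9: 2*acc + x ≤ -55/2
Before assert acc + h - 2 ≥ 3: acc + h ≥ 5 ∧ 2*acc + x ≤ -55/2
The weakest precondition is acc + h ≥ 5 ∧ 2*acc + x ≤ -55/2.
Check whether h ≥ 6 ∧ x ≤ -51/2 ∧ acc = -1 implies it.
Every state satisfying the precondition satisfies the weakest precondition: the implication holds.
Answer: valid


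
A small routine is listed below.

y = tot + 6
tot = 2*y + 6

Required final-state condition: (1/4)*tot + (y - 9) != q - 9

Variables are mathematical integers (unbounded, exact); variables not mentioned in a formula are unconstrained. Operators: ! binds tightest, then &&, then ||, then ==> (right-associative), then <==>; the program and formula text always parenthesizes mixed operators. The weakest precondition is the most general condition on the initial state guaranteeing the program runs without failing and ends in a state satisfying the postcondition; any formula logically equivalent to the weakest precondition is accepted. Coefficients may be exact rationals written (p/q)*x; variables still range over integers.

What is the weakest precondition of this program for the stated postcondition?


Working backward. After the program, the postcondition (1/4)*tot + (y - 9) != q - 9 must hold; in canonical form it is (1/4)*tot + y != q.
Before tot := 2*y + 6: (3/2)*y != q - 3/2
Before y := tot + 6: (3/2)*tot != q - 21/2
Answer: WP = (3/2)*tot != q - 21/2


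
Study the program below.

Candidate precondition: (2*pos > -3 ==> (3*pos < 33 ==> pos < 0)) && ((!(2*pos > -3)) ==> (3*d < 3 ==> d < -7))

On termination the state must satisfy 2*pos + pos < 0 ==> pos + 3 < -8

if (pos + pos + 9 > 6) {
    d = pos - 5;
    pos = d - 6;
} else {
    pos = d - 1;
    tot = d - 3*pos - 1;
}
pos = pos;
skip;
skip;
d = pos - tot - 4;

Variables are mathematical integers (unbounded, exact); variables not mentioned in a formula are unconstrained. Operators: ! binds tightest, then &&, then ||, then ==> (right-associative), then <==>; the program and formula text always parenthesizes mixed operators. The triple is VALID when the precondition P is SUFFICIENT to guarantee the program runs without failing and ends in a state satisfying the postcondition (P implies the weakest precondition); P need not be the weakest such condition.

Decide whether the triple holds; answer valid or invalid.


Working backward. After the program, the postcondition 2*pos + pos < 0 ==> pos + 3 < -8 must hold; in canonical form it is 3*pos < 0 ==> pos < -11.
Before d := pos - tot - 4: 3*pos < 0 ==> pos < -11
Before skip: 3*pos < 0 ==> pos < -11
Before skip: 3*pos < 0 ==> pos < -11
Before pos := pos: 3*pos < 0 ==> pos < -11
Then branch requires 3*pos < 33 ==> pos < 0; else branch requires 3*d < 3 ==> d < -10.
Before the if: (2*pos > -3 ==> (3*pos < 33 ==> pos < 0)) && ((!(2*pos > -3)) ==> (3*d < 3 ==> d < -10))
The weakest precondition is (2*pos > -3 ==> (3*pos < 33 ==> pos < 0)) && ((!(2*pos > -3)) ==> (3*d < 3 ==> d < -10)).
Check whether (2*pos > -3 ==> (3*pos < 33 ==> pos < 0)) && ((!(2*pos > -3)) ==> (3*d < 3 ==> d < -7)) implies it.
Countermodel: at the initial state d = -10, pos = -2, the precondition holds but the weakest precondition fails.
Answer: invalid


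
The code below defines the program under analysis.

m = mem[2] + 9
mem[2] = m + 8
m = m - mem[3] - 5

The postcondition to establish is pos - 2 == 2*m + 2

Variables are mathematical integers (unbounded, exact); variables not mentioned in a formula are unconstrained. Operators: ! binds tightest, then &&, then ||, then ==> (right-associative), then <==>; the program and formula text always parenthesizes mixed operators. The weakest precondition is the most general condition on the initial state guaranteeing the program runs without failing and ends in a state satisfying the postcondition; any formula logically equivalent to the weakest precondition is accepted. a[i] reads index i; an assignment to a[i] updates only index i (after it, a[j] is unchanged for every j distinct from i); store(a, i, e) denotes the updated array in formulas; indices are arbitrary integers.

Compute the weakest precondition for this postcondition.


Working backward. After the program, the postcondition pos - 2 == 2*m + 2 must hold; in canonical form it is pos == 2*m + 4.
Before m := m - mem[3] - 5: 2*mem[3] + pos == 2*m - 6
Before mem[2] := m + 8: 2*mem[3] + pos == 2*m - 6
Before m := mem[2] + 9: 2*mem[3] + pos == 2*mem[2] + 12
Answer: WP = 2*mem[3] + pos == 2*mem[2] + 12


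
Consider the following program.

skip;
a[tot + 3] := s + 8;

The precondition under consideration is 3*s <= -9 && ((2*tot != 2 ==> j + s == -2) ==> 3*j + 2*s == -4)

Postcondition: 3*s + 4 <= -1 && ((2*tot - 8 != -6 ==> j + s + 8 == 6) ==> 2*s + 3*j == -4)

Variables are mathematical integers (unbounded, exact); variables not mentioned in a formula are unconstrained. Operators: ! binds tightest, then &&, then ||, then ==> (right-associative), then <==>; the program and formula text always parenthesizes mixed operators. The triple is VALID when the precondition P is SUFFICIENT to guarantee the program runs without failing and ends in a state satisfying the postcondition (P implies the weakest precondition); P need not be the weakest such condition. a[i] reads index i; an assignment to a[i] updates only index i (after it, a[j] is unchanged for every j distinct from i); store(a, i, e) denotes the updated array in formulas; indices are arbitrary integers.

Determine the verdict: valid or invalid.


Working backward. After the program, the postcondition 3*s + 4 <= -1 && ((2*tot - 8 != -6 ==> j + s + 8 == 6) ==> 2*s + 3*j == -4) must hold; in canonical form it is 3*s <= -5 && ((2*tot != 2 ==> j + s == -2) ==> 3*j + 2*s == -4).
Before a[tot + 3] := s + 8: 3*s <= -5 && ((2*tot != 2 ==> j + s == -2) ==> 3*j + 2*s == -4)
Before skip: 3*s <= -5 && ((2*tot != 2 ==> j + s == -2) ==> 3*j + 2*s == -4)
The weakest precondition is 3*s <= -5 && ((2*tot != 2 ==> j + s == -2) ==> 3*j + 2*s == -4).
Check whether 3*s <= -9 && ((2*tot != 2 ==> j + s == -2) ==> 3*j + 2*s == -4) implies it.
Every state satisfying the precondition satisfies the weakest precondition: the implication holds.
Answer: valid


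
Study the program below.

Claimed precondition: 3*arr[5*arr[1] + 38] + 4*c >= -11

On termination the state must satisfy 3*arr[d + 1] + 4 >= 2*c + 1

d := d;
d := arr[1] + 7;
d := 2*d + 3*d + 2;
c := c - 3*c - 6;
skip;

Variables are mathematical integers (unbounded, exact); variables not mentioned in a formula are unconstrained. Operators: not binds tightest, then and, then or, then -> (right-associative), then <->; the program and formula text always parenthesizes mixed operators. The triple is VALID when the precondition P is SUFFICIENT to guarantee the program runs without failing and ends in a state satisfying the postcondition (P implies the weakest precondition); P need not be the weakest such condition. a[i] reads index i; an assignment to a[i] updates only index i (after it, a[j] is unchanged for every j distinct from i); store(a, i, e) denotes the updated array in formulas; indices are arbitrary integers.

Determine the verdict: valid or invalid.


Working backward. After the program, the postcondition 3*arr[d + 1] + 4 >= 2*c + 1 must hold; in canonical form it is 3*arr[d + 1] >= 2*c - 3.
Before skip: 3*arr[d + 1] >= 2*c - 3
Before c := c - 3*c - 6: 3*arr[d + 1] + 4*c >= -15
Before d := 2*d + 3*d + 2: 3*arr[5*d + 3] + 4*c >= -15
Before d := arr[1] + 7: 3*arr[5*arr[1] + 38] + 4*c >= -15
Before d := d: 3*arr[5*arr[1] + 38] + 4*c >= -15
The weakest precondition is 3*arr[5*arr[1] + 38] + 4*c >= -15.
Check whether 3*arr[5*arr[1] + 38] + 4*c >= -11 implies it.
Every state satisfying the precondition satisfies the weakest precondition: the implication holds.
Answer: valid


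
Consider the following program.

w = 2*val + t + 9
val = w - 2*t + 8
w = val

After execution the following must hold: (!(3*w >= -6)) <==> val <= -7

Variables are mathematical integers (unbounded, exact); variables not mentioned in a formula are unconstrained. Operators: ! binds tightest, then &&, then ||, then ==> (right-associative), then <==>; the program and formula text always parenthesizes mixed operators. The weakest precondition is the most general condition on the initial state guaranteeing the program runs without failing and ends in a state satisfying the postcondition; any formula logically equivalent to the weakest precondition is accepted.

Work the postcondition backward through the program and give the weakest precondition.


Working backward. After the program, (!(3*w >= -6)) <==> val <= -7 must hold.
Before w := val: (!(3*val >= -6)) <==> val <= -7
Before val := w - 2*t + 8: (!(3*w >= 6*t - 30)) <==> w <= 2*t - 15
Before w := 2*val + t + 9: (!(6*val >= 3*t - 57)) <==> 2*val <= t - 24
Answer: WP = (!(6*val >= 3*t - 57)) <==> 2*val <= t - 24


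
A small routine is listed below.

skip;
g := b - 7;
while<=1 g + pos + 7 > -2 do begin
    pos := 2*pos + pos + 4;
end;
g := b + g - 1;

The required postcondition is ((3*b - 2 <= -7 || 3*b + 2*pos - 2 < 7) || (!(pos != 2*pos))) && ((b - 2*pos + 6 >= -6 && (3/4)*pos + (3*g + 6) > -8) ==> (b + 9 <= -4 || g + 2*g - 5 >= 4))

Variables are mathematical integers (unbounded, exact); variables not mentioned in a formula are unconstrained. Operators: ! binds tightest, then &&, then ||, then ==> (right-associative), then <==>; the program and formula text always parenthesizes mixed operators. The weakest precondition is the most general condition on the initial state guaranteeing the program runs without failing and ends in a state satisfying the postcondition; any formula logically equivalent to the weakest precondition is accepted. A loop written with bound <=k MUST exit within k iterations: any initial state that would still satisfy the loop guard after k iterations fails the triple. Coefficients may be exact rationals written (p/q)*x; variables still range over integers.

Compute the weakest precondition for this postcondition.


Working backward. After the program, the postcondition ((3*b - 2 <= -7 || 3*b + 2*pos - 2 < 7) || (!(pos != 2*pos))) && ((b - 2*pos + 6 >= -6 && (3/4)*pos + (3*g + 6) > -8) ==> (b + 9 <= -4 || g + 2*g - 5 >= 4)) must hold; in canonical form it is (3*b <= -5 || 3*b + 2*pos < 9 || (!(pos != 0))) && ((b >= 2*pos - 12 && 3*g + (3/4)*pos > -14) ==> (b <= -13 || 3*g >= 9)).
Before g := b + g - 1: (3*b <= -5 || 3*b + 2*pos < 9 || (!(pos != 0))) && ((b >= 2*pos - 12 && 3*b + 3*g + (3/4)*pos > -11) ==> (b <= -13 || 3*b + 3*g >= 12))
Before the loop (bound <=1), unroll the exhaustion recursion (WP_0 = exit-now case; WP_j = one more guarded iteration, up to j = 1):
  WP_0: (!(g + pos > -9)) && (3*b <= -5 || 3*b + 2*pos < 9 || (!(pos != 0))) && ((b >= 2*pos - 12 && 3*b + 3*g + (3/4)*pos > -11) ==> (b <= -13 || 3*b + 3*g >= 12))
  WP_1: (g + pos > -9 ==> ((!(g + 3*pos > -13)) && (3*b <= -5 || 3*b + 6*pos < 1 || (!(3*pos != -4))) && ((b >= 6*pos - 4 && 3*b + 3*g + (9/4)*pos > -14) ==> (b <= -13 || 3*b + 3*g >= 12)))) && ((!(g + pos > -9)) ==> ((3*b <= -5 || 3*b + 2*pos < 9 || (!(pos != 0))) && ((b >= 2*pos - 12 && 3*b + 3*g + (3/4)*pos > -11) ==> (b <= -13 || 3*b + 3*g >= 12))))
So before the loop: (g + pos > -9 ==> ((!(g + 3*pos > -13)) && (3*b <= -5 || 3*b + 6*pos < 1 || (!(3*pos != -4))) && ((b >= 6*pos - 4 && 3*b + 3*g + (9/4)*pos > -14) ==> (b <= -13 || 3*b + 3*g >= 12)))) && ((!(g + pos > -9)) ==> ((3*b <= -5 || 3*b + 2*pos < 9 || (!(pos != 0))) && ((b >= 2*pos - 12 && 3*b + 3*g + (3/4)*pos > -11) ==> (b <= -13 || 3*b + 3*g >= 12))))
Before g := b - 7: (b + pos > -2 ==> ((!(b + 3*pos > -6)) && (3*b <= -5 || 3*b + 6*pos < 1 || (!(3*pos != -4))) && ((b >= 6*pos - 4 && 6*b + (9/4)*pos > 7) ==> (b <= -13 || 6*b >= 33)))) && ((!(b + pos > -2)) ==> ((3*b <= -5 || 3*b + 2*pos < 9 || (!(pos != 0))) && ((b >= 2*pos - 12 && 6*b + (3/4)*pos > 10) ==> (b <= -13 || 6*b >= 33))))
Before skip: (b + pos > -2 ==> ((!(b + 3*pos > -6)) && (3*b <= -5 || 3*b + 6*pos < 1 || (!(3*pos != -4))) && ((b >= 6*pos - 4 && 6*b + (9/4)*pos > 7) ==> (b <= -13 || 6*b >= 33)))) && ((!(b + pos > -2)) ==> ((3*b <= -5 || 3*b + 2*pos < 9 || (!(pos != 0))) && ((b >= 2*pos - 12 && 6*b + (3/4)*pos > 10) ==> (b <= -13 || 6*b >= 33))))
Answer: WP = (b + pos > -2 ==> ((!(b + 3*pos > -6)) && (3*b <= -5 || 3*b + 6*pos < 1 || (!(3*pos != -4))) && ((b >= 6*pos - 4 && 6*b + (9/4)*pos > 7) ==> (b <= -13 || 6*b >= 33)))) && ((!(b + pos > -2)) ==> ((3*b <= -5 || 3*b + 2*pos < 9 || (!(pos != 0))) && ((b >= 2*pos - 12 && 6*b + (3/4)*pos > 10) ==> (b <= -13 || 6*b >= 33))))


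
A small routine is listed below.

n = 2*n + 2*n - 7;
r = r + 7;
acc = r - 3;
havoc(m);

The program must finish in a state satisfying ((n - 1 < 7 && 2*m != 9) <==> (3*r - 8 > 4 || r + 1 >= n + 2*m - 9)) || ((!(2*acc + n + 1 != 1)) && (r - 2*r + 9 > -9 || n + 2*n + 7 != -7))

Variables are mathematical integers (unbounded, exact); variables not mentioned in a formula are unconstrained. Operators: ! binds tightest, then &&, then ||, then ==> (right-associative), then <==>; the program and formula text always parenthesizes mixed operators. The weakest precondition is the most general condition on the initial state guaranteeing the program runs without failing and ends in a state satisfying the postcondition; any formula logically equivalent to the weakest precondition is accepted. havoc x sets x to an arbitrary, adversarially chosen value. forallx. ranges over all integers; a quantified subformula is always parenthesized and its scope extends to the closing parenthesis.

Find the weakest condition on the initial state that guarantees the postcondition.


Working backward. After the program, the postcondition ((n - 1 < 7 && 2*m != 9) <==> (3*r - 8 > 4 || r + 1 >= n + 2*m - 9)) || ((!(2*acc + n + 1 != 1)) && (r - 2*r + 9 > -9 || n + 2*n + 7 != -7)) must hold; in canonical form it is ((n < 8 && 2*m != 9) <==> (3*r > 12 || r >= 2*m + n - 10)) || ((!(2*acc + n != 0)) && (r < 18 || 3*n != -14)).
Before havoc m: forall m_1. (((n < 8 && 2*m_1 != 9) <==> (3*r > 12 || r >= 2*m_1 + n - 10)) || ((!(2*acc + n != 0)) && (r < 18 || 3*n != -14)))
Before acc := r - 3: forall m_1. (((n < 8 && 2*m_1 != 9) <==> (3*r > 12 || r >= 2*m_1 + n - 10)) || ((!(n + 2*r != 6)) && (r < 18 || 3*n != -14)))
Before r := r + 7: forall m_1. (((n < 8 && 2*m_1 != 9) <==> (3*r > -9 || r >= 2*m_1 + n - 17)) || ((!(n + 2*r != -8)) && (r < 11 || 3*n != -14)))
Before n := 2*n + 2*n - 7: forall m_1. (((4*n < 15 && 2*m_1 != 9) <==> (3*r > -9 || r >= 2*m_1 + 4*n - 24)) || ((!(4*n + 2*r != -1)) && (r < 11 || 12*n != 7)))
Answer: WP = forall m_1. (((4*n < 15 && 2*m_1 != 9) <==> (3*r > -9 || r >= 2*m_1 + 4*n - 24)) || ((!(4*n + 2*r != -1)) && (r < 11 || 12*n != 7)))


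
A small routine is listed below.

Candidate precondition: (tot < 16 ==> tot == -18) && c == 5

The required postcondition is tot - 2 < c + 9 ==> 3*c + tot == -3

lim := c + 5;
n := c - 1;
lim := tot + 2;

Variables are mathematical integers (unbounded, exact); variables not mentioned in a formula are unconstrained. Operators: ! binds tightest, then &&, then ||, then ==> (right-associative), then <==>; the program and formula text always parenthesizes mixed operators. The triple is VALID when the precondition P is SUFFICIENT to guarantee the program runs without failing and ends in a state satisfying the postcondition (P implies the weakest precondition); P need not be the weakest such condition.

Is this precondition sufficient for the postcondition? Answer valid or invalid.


Working backward. After the program, the postcondition tot - 2 < c + 9 ==> 3*c + tot == -3 must hold; in canonical form it is tot < c + 11 ==> 3*c + tot == -3.
Before lim := tot + 2: tot < c + 11 ==> 3*c + tot == -3
Before n := c - 1: tot < c + 11 ==> 3*c + tot == -3
Before lim := c + 5: tot < c + 11 ==> 3*c + tot == -3
The weakest precondition is tot < c + 11 ==> 3*c + tot == -3.
Check whether (tot < 16 ==> tot == -18) && c == 5 implies it.
Every state satisfying the precondition satisfies the weakest precondition: the implication holds.
Answer: valid


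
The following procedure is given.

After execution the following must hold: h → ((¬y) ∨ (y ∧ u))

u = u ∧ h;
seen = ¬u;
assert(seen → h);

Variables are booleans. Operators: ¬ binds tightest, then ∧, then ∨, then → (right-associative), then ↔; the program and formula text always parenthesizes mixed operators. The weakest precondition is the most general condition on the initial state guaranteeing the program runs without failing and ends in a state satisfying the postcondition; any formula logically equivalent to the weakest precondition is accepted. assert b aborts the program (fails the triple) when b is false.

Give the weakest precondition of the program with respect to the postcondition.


Working backward. After the program, h → ((¬y) ∨ (y ∧ u)) must hold.
Before assert seen → h: (seen → h) ∧ (h → ((¬y) ∨ (y ∧ u)))
Before seen := ¬u: ((¬u) → h) ∧ (h → ((¬y) ∨ (y ∧ u)))
Before u := u ∧ h: ((¬(u ∧ h)) → h) ∧ (h → ((¬y) ∨ (y ∧ u ∧ h)))
Answer: WP = ((¬(u ∧ h)) → h) ∧ (h → ((¬y) ∨ (y ∧ u ∧ h)))


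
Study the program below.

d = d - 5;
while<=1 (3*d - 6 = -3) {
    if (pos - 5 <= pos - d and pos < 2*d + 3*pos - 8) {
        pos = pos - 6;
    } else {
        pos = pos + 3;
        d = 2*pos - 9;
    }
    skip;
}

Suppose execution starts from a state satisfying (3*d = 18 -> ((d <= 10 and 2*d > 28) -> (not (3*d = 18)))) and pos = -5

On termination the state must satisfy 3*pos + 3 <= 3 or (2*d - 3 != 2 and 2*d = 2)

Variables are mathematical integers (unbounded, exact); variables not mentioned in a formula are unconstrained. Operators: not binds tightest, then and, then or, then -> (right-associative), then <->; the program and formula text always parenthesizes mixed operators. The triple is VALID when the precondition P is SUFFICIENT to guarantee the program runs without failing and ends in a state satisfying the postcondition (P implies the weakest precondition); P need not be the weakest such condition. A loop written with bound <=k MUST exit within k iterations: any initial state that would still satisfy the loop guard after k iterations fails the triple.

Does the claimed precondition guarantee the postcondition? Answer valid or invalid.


Working backward. After the program, the postcondition 3*pos + 3 <= 3 or (2*d - 3 != 2 and 2*d = 2) must hold; in canonical form it is 3*pos <= 0 or (2*d != 5 and 2*d = 2).
Before the loop (bound <=1), unroll the exhaustion recursion (WP_0 = exit-now case; WP_j = one more guarded iteration, up to j = 1):
  WP_0: (not (3*d = 3)) and (3*pos <= 0 or (2*d != 5 and 2*d = 2))
  WP_1: (3*d = 3 -> (((d <= 5 and 2*d + 2*pos > 8) -> ((not (3*d = 3)) and (3*pos <= 18 or (2*d != 5 and 2*d = 2)))) and ((not (d <= 5 and 2*d + 2*pos > 8)) -> ((not (6*pos = 12)) and (3*pos <= -9 or (4*pos != 11 and 4*pos = 8)))))) and ((not (3*d = 3)) -> (3*pos <= 0 or (2*d != 5 and 2*d = 2)))
So before the loop: (3*d = 3 -> (((d <= 5 and 2*d + 2*pos > 8) -> ((not (3*d = 3)) and (3*pos <= 18 or (2*d != 5 and 2*d = 2)))) and ((not (d <= 5 and 2*d + 2*pos > 8)) -> ((not (6*pos = 12)) and (3*pos <= -9 or (4*pos != 11 and 4*pos = 8)))))) and ((not (3*d = 3)) -> (3*pos <= 0 or (2*d != 5 and 2*d = 2)))
Before d := d - 5: (3*d = 18 -> (((d <= 10 and 2*d + 2*pos > 18) -> ((not (3*d = 18)) and (3*pos <= 18 or (2*d != 15 and 2*d = 12)))) and ((not (d <= 10 and 2*d + 2*pos > 18)) -> ((not (6*pos = 12)) and (3*pos <= -9 or (4*pos != 11 and 4*pos = 8)))))) and ((not (3*d = 18)) -> (3*pos <= 0 or (2*d != 15 and 2*d = 12)))
The weakest precondition is (3*d = 18 -> (((d <= 10 and 2*d + 2*pos > 18) -> ((not (3*d = 18)) and (3*pos <= 18 or (2*d != 15 and 2*d = 12)))) and ((not (d <= 10 and 2*d + 2*pos > 18)) -> ((not (6*pos = 12)) and (3*pos <= -9 or (4*pos != 11 and 4*pos = 8)))))) and ((not (3*d = 18)) -> (3*pos <= 0 or (2*d != 15 and 2*d = 12))).
Check whether (3*d = 18 -> ((d <= 10 and 2*d > 28) -> (not (3*d = 18)))) and pos = -5 implies it.
Every state satisfying the precondition satisfies the weakest precondition: the implication holds.
Answer: valid
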